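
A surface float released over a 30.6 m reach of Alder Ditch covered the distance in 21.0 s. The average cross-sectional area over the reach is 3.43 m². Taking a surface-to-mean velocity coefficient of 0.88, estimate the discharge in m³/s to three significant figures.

4.40 m³/s

v_surface = L / t̄ = 30.6 / 21 = 1.457 m/s
v_mean = 0.88 × 1.457 = 1.282 m/s
Q = A × v_mean = 3.43 × 1.282 = 4.398 m³/s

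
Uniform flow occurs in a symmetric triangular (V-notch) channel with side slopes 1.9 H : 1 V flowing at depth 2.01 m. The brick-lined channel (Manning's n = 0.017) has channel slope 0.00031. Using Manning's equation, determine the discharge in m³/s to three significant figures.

7.35 m³/s

A = z·y² = 1.9×2.01² = 7.676 m²
P = 2y√(1+z²) = 2×2.01×√(1+1.9²) = 8.631 m
R = A/P = 7.676/8.631 = 0.8893 m
Q = (1/n)·A·R^(2/3)·S^(1/2) = (1/0.017) × 7.676 × 0.8893^(2/3) × 0.00031^(1/2) = 7.352 m³/s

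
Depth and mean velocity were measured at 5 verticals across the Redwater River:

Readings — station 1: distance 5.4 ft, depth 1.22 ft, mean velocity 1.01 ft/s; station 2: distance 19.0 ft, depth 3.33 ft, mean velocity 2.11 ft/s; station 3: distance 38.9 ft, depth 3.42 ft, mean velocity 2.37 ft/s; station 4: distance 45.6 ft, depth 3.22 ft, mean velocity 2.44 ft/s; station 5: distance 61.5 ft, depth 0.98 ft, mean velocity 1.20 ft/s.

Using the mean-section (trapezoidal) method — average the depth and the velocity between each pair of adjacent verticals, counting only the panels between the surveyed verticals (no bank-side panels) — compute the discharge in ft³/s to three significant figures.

313 ft³/s

Panel 1-2: Δb = 13.6 ft, d̄ = (1.22+3.33)/2 = 2.275, v̄ = (1.01+2.11)/2 = 1.56 → q = 13.6×2.275×1.56 = 48.27 ft³/s
Panel 2-3: Δb = 19.9 ft, d̄ = (3.33+3.42)/2 = 3.375, v̄ = (2.11+2.37)/2 = 2.24 → q = 19.9×3.375×2.24 = 150.4 ft³/s
Panel 3-4: Δb = 6.7 ft, d̄ = (3.42+3.22)/2 = 3.32, v̄ = (2.37+2.44)/2 = 2.405 → q = 6.7×3.32×2.405 = 53.50 ft³/s
Panel 4-5: Δb = 15.9 ft, d̄ = (3.22+0.98)/2 = 2.1, v̄ = (2.44+1.20)/2 = 1.82 → q = 15.9×2.1×1.82 = 60.77 ft³/s
Q = Σ q = 313.0 ft³/s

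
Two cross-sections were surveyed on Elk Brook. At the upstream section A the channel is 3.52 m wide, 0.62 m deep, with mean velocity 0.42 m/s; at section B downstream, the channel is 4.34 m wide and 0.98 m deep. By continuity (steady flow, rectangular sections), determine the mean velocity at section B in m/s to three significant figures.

Q = A₁V₁ = (3.52×0.62) × 0.42 = 0.9166 m³/s
A₂ = 4.34 × 0.98 = 4.253 m²
V₂ = Q/A₂ = 0.9166/4.253 = 0.2155 m/s

0.216 m/s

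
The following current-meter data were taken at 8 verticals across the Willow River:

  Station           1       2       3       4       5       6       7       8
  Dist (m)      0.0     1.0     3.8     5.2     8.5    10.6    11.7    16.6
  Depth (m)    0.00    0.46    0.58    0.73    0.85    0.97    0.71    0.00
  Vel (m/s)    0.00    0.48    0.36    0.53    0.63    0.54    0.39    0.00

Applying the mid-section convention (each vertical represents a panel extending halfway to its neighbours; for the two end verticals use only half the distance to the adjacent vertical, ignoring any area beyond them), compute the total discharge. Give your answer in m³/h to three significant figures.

w_2 = (3.8 − 0.0)/2 = 1.9 m; q_2 = 0.48 × 0.46 × 1.9 = 0.4195 m³/s
w_3 = (5.2 − 1.0)/2 = 2.1 m; q_3 = 0.36 × 0.58 × 2.1 = 0.4385 m³/s
w_4 = (8.5 − 3.8)/2 = 2.35 m; q_4 = 0.53 × 0.73 × 2.35 = 0.9092 m³/s
w_5 = (10.6 − 5.2)/2 = 2.7 m; q_5 = 0.63 × 0.85 × 2.7 = 1.446 m³/s
w_6 = (11.7 − 8.5)/2 = 1.6 m; q_6 = 0.54 × 0.97 × 1.6 = 0.8381 m³/s
w_7 = (16.6 − 10.6)/2 = 3 m; q_7 = 0.39 × 0.71 × 3 = 0.8307 m³/s
Stations 1, 8 contribute zero (depth or velocity is 0).
Q = Σ qᵢ = 4.882 m³/s
= 4.882 × 3600 = 17570 m³/h

17600 m³/h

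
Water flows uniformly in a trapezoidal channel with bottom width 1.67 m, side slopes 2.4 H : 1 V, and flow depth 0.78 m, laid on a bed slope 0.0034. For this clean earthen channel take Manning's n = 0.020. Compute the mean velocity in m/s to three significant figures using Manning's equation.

1.79 m/s

A = (b + z·y)·y = (1.67 + 2.4×0.78)×0.78 = 2.763 m²
P = b + 2y√(1+z²) = 1.67 + 2×0.78×√(1+2.4²) = 5.726 m
R = A/P = 2.763/5.726 = 0.4825 m
Q = (1/n)·A·R^(2/3)·S^(1/2) = (1/0.020) × 2.763 × 0.4825^(2/3) × 0.0034^(1/2) = 4.955 m³/s
V = Q/A = 4.955/2.763 = 1.794 m/s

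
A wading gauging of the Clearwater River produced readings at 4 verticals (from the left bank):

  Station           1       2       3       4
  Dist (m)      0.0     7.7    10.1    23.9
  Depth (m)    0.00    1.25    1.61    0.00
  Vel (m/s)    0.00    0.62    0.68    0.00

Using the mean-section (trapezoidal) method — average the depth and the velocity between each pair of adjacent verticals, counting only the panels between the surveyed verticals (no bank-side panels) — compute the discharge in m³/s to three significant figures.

Panel 1-2: Δb = 7.7 m, d̄ = (0.00+1.25)/2 = 0.625, v̄ = (0.00+0.62)/2 = 0.31 → q = 7.7×0.625×0.31 = 1.492 m³/s
Panel 2-3: Δb = 2.4 m, d̄ = (1.25+1.61)/2 = 1.43, v̄ = (0.62+0.68)/2 = 0.65 → q = 2.4×1.43×0.65 = 2.231 m³/s
Panel 3-4: Δb = 13.8 m, d̄ = (1.61+0.00)/2 = 0.805, v̄ = (0.68+0.00)/2 = 0.34 → q = 13.8×0.805×0.34 = 3.777 m³/s
Q = Σ q = 7.500 m³/s

7.50 m³/s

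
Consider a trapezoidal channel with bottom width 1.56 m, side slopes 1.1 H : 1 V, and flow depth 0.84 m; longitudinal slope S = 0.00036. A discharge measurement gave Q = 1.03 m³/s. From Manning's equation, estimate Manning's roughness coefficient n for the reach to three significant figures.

A = (b + z·y)·y = (1.56 + 1.1×0.84)×0.84 = 2.087 m²
P = b + 2y√(1+z²) = 1.56 + 2×0.84×√(1+1.1²) = 4.057 m
R = A/P = 2.087/4.057 = 0.5142 m
n = (1/Q)·A·R^(2/3)·S^(1/2) = (1/1.03) × 2.087 × 0.6419 × 0.01897 = 0.02467

0.0247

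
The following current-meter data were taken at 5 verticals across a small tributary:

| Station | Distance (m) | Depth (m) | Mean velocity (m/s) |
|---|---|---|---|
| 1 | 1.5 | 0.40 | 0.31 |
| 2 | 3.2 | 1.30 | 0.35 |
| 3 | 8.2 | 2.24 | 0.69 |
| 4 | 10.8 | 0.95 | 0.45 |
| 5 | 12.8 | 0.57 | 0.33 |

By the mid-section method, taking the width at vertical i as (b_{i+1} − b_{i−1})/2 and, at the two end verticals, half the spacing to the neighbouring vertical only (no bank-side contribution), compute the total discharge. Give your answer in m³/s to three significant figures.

8.67 m³/s

w_1 = (3.2 − 1.5)/2 = 0.85 m; q_1 = 0.31 × 0.40 × 0.85 = 0.1054 m³/s
w_2 = (8.2 − 1.5)/2 = 3.35 m; q_2 = 0.35 × 1.30 × 3.35 = 1.524 m³/s
w_3 = (10.8 − 3.2)/2 = 3.8 m; q_3 = 0.69 × 2.24 × 3.8 = 5.873 m³/s
w_4 = (12.8 − 8.2)/2 = 2.3 m; q_4 = 0.45 × 0.95 × 2.3 = 0.9833 m³/s
w_5 = (12.8 − 10.8)/2 = 1 m; q_5 = 0.33 × 0.57 × 1 = 0.1881 m³/s
Q = Σ qᵢ = 8.674 m³/s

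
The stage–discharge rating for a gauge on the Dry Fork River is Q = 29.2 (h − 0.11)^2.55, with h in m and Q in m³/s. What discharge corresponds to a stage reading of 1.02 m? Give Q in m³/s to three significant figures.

Q = 29.2 × (1.02 − 0.11)^2.55 = 29.2 × 0.91^2.55 = 22.96 m³/s

23.0 m³/s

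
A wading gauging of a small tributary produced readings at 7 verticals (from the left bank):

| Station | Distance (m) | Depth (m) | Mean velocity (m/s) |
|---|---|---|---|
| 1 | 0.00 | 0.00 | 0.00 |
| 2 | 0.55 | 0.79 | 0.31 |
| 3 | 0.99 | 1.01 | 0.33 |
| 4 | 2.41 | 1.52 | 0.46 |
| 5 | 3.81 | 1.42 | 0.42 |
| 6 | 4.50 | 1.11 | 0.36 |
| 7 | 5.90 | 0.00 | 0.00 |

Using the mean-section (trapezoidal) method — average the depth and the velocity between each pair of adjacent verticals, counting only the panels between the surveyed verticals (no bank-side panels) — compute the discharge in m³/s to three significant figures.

Panel 1-2: Δb = 0.55 m, d̄ = (0.00+0.79)/2 = 0.395, v̄ = (0.00+0.31)/2 = 0.155 → q = 0.55×0.395×0.155 = 0.03367 m³/s
Panel 2-3: Δb = 0.44 m, d̄ = (0.79+1.01)/2 = 0.9, v̄ = (0.31+0.33)/2 = 0.32 → q = 0.44×0.9×0.32 = 0.1267 m³/s
Panel 3-4: Δb = 1.42 m, d̄ = (1.01+1.52)/2 = 1.265, v̄ = (0.33+0.46)/2 = 0.395 → q = 1.42×1.265×0.395 = 0.7095 m³/s
Panel 4-5: Δb = 1.4 m, d̄ = (1.52+1.42)/2 = 1.47, v̄ = (0.46+0.42)/2 = 0.44 → q = 1.4×1.47×0.44 = 0.9055 m³/s
Panel 5-6: Δb = 0.69 m, d̄ = (1.42+1.11)/2 = 1.265, v̄ = (0.42+0.36)/2 = 0.39 → q = 0.69×1.265×0.39 = 0.3404 m³/s
Panel 6-7: Δb = 1.4 m, d̄ = (1.11+0.00)/2 = 0.555, v̄ = (0.36+0.00)/2 = 0.18 → q = 1.4×0.555×0.18 = 0.1399 m³/s
Q = Σ q = 2.256 m³/s

2.26 m³/s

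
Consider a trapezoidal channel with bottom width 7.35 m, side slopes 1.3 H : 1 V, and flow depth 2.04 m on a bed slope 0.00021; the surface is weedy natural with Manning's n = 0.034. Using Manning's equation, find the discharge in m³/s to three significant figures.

11.2 m³/s

A = (b + z·y)·y = (7.35 + 1.3×2.04)×2.04 = 20.40 m²
P = b + 2y√(1+z²) = 7.35 + 2×2.04×√(1+1.3²) = 14.04 m
R = A/P = 20.40/14.04 = 1.453 m
Q = (1/n)·A·R^(2/3)·S^(1/2) = (1/0.034) × 20.40 × 1.453^(2/3) × 0.00021^(1/2) = 11.16 m³/s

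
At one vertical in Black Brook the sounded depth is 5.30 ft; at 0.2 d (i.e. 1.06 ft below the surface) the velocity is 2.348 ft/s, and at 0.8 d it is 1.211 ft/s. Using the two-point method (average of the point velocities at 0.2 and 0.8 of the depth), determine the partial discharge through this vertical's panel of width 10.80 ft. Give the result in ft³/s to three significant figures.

102 ft³/s

v̄ = (2.348 + 1.211) / 2 = 1.780 ft/s
q = v̄ × d × w = 1.780 × 5.30 × 10.80 = 101.9 ft³/s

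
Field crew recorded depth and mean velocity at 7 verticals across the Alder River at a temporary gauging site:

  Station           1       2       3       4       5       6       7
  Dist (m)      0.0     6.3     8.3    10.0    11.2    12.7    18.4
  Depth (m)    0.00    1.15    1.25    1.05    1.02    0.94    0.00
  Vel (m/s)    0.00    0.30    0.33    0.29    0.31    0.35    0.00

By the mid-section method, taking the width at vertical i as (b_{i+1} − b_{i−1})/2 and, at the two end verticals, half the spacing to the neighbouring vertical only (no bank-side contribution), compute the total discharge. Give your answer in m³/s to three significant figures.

4.25 m³/s

w_2 = (8.3 − 0.0)/2 = 4.15 m; q_2 = 0.30 × 1.15 × 4.15 = 1.432 m³/s
w_3 = (10.0 − 6.3)/2 = 1.85 m; q_3 = 0.33 × 1.25 × 1.85 = 0.7631 m³/s
w_4 = (11.2 − 8.3)/2 = 1.45 m; q_4 = 0.29 × 1.05 × 1.45 = 0.4415 m³/s
w_5 = (12.7 − 10.0)/2 = 1.35 m; q_5 = 0.31 × 1.02 × 1.35 = 0.4269 m³/s
w_6 = (18.4 − 11.2)/2 = 3.6 m; q_6 = 0.35 × 0.94 × 3.6 = 1.184 m³/s
Stations 1, 7 contribute zero (depth or velocity is 0).
Q = Σ qᵢ = 4.248 m³/s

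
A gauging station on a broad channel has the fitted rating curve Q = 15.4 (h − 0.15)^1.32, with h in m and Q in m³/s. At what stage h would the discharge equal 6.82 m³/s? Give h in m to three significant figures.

h − h₀ = (Q/C)^(1/b) = (6.82/15.4)^(1/1.32) = 0.5395 m
h = 0.15 + 0.5395 = 0.6895 m

0.690 m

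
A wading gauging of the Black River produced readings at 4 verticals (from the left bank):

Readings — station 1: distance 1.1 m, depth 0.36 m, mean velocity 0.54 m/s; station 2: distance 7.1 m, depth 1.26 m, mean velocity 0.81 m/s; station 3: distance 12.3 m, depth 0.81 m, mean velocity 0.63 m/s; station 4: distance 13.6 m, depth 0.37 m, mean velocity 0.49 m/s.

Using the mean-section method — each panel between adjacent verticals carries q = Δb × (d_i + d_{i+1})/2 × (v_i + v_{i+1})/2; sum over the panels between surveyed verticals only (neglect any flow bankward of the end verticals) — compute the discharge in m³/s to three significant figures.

Panel 1-2: Δb = 6 m, d̄ = (0.36+1.26)/2 = 0.81, v̄ = (0.54+0.81)/2 = 0.675 → q = 6×0.81×0.675 = 3.281 m³/s
Panel 2-3: Δb = 5.2 m, d̄ = (1.26+0.81)/2 = 1.035, v̄ = (0.81+0.63)/2 = 0.72 → q = 5.2×1.035×0.72 = 3.875 m³/s
Panel 3-4: Δb = 1.3 m, d̄ = (0.81+0.37)/2 = 0.59, v̄ = (0.63+0.49)/2 = 0.56 → q = 1.3×0.59×0.56 = 0.4295 m³/s
Q = Σ q = 7.585 m³/s

7.59 m³/s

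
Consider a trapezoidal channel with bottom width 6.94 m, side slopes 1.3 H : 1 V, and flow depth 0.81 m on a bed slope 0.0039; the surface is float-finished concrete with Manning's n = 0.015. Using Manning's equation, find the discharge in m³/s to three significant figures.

20.7 m³/s

A = (b + z·y)·y = (6.94 + 1.3×0.81)×0.81 = 6.474 m²
P = b + 2y√(1+z²) = 6.94 + 2×0.81×√(1+1.3²) = 9.597 m
R = A/P = 6.474/9.597 = 0.6746 m
Q = (1/n)·A·R^(2/3)·S^(1/2) = (1/0.015) × 6.474 × 0.6746^(2/3) × 0.0039^(1/2) = 20.73 m³/s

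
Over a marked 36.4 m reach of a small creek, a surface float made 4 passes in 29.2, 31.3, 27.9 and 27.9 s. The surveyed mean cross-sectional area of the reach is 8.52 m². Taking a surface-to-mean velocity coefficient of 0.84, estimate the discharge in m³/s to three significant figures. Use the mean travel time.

t̄ = (29.2 + 31.3 + 27.9 + 27.9) / 4 = 29.075 s
v_surface = L / t̄ = 36.4 / 29.075 = 1.252 m/s
v_mean = 0.84 × 1.252 = 1.052 m/s
Q = A × v_mean = 8.52 × 1.052 = 8.960 m³/s

8.96 m³/s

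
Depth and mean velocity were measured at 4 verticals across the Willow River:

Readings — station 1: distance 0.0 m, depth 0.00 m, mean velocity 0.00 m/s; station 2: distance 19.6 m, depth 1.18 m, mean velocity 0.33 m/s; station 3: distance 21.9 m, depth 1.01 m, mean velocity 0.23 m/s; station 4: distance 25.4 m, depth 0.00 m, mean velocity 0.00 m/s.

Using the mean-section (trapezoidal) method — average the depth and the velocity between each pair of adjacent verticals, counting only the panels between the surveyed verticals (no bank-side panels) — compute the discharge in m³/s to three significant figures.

2.82 m³/s

Panel 1-2: Δb = 19.6 m, d̄ = (0.00+1.18)/2 = 0.59, v̄ = (0.00+0.33)/2 = 0.165 → q = 19.6×0.59×0.165 = 1.908 m³/s
Panel 2-3: Δb = 2.3 m, d̄ = (1.18+1.01)/2 = 1.095, v̄ = (0.33+0.23)/2 = 0.28 → q = 2.3×1.095×0.28 = 0.7052 m³/s
Panel 3-4: Δb = 3.5 m, d̄ = (1.01+0.00)/2 = 0.505, v̄ = (0.23+0.00)/2 = 0.115 → q = 3.5×0.505×0.115 = 0.2033 m³/s
Q = Σ q = 2.817 m³/s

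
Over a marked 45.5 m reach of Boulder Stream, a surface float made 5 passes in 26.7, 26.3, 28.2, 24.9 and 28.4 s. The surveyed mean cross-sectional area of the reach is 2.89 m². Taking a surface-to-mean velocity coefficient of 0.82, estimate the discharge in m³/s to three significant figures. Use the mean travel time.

t̄ = (26.7 + 26.3 + 28.2 + 24.9 + 28.4) / 5 = 26.9 s
v_surface = L / t̄ = 45.5 / 26.9 = 1.691 m/s
v_mean = 0.82 × 1.691 = 1.387 m/s
Q = A × v_mean = 2.89 × 1.387 = 4.008 m³/s

4.01 m³/s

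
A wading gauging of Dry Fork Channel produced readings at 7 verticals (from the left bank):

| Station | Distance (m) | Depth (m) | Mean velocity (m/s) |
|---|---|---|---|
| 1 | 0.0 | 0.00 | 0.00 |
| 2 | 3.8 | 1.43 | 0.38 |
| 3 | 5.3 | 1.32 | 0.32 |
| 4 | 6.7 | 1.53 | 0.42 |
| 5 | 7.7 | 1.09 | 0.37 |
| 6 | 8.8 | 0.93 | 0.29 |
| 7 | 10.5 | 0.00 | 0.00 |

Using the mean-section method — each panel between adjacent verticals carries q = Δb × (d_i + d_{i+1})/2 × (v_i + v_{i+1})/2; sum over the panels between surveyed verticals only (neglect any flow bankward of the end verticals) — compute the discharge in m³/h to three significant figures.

10700 m³/h

Panel 1-2: Δb = 3.8 m, d̄ = (0.00+1.43)/2 = 0.715, v̄ = (0.00+0.38)/2 = 0.19 → q = 3.8×0.715×0.19 = 0.5162 m³/s
Panel 2-3: Δb = 1.5 m, d̄ = (1.43+1.32)/2 = 1.375, v̄ = (0.38+0.32)/2 = 0.35 → q = 1.5×1.375×0.35 = 0.7219 m³/s
Panel 3-4: Δb = 1.4 m, d̄ = (1.32+1.53)/2 = 1.425, v̄ = (0.32+0.42)/2 = 0.37 → q = 1.4×1.425×0.37 = 0.7382 m³/s
Panel 4-5: Δb = 1 m, d̄ = (1.53+1.09)/2 = 1.31, v̄ = (0.42+0.37)/2 = 0.395 → q = 1×1.31×0.395 = 0.5175 m³/s
Panel 5-6: Δb = 1.1 m, d̄ = (1.09+0.93)/2 = 1.01, v̄ = (0.37+0.29)/2 = 0.33 → q = 1.1×1.01×0.33 = 0.3666 m³/s
Panel 6-7: Δb = 1.7 m, d̄ = (0.93+0.00)/2 = 0.465, v̄ = (0.29+0.00)/2 = 0.145 → q = 1.7×0.465×0.145 = 0.1146 m³/s
Q = Σ q = 2.975 m³/s
= 2.975 × 3600 = 10710 m³/h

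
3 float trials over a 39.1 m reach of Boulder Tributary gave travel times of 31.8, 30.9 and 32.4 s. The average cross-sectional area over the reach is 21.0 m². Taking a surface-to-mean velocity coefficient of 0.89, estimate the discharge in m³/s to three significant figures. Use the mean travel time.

23.1 m³/s

t̄ = (31.8 + 30.9 + 32.4) / 3 = 31.7 s
v_surface = L / t̄ = 39.1 / 31.7 = 1.233 m/s
v_mean = 0.89 × 1.233 = 1.098 m/s
Q = A × v_mean = 21.0 × 1.098 = 23.05 m³/s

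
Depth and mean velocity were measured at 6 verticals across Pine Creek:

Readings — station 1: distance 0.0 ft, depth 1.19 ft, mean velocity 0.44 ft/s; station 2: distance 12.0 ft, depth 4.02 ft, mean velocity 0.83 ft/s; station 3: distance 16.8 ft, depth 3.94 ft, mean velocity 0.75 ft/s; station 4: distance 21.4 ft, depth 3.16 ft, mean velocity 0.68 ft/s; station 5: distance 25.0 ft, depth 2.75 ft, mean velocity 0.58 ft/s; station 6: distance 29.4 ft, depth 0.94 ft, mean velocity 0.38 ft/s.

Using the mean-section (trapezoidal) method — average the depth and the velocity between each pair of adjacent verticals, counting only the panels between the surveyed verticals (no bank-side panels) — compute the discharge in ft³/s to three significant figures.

Panel 1-2: Δb = 12 ft, d̄ = (1.19+4.02)/2 = 2.605, v̄ = (0.44+0.83)/2 = 0.635 → q = 12×2.605×0.635 = 19.85 ft³/s
Panel 2-3: Δb = 4.8 ft, d̄ = (4.02+3.94)/2 = 3.98, v̄ = (0.83+0.75)/2 = 0.79 → q = 4.8×3.98×0.79 = 15.09 ft³/s
Panel 3-4: Δb = 4.6 ft, d̄ = (3.94+3.16)/2 = 3.55, v̄ = (0.75+0.68)/2 = 0.715 → q = 4.6×3.55×0.715 = 11.68 ft³/s
Panel 4-5: Δb = 3.6 ft, d̄ = (3.16+2.75)/2 = 2.955, v̄ = (0.68+0.58)/2 = 0.63 → q = 3.6×2.955×0.63 = 6.702 ft³/s
Panel 5-6: Δb = 4.4 ft, d̄ = (2.75+0.94)/2 = 1.845, v̄ = (0.58+0.38)/2 = 0.48 → q = 4.4×1.845×0.48 = 3.897 ft³/s
Q = Σ q = 57.22 ft³/s

57.2 ft³/s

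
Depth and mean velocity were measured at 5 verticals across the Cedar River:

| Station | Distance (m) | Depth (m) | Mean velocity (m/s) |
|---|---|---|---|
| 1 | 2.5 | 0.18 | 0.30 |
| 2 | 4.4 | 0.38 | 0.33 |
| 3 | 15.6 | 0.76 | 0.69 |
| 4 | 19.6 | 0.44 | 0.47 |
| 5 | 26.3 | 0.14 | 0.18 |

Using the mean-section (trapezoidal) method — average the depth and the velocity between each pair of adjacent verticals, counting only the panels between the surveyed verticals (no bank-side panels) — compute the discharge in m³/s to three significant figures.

Panel 1-2: Δb = 1.9 m, d̄ = (0.18+0.38)/2 = 0.28, v̄ = (0.30+0.33)/2 = 0.315 → q = 1.9×0.28×0.315 = 0.1676 m³/s
Panel 2-3: Δb = 11.2 m, d̄ = (0.38+0.76)/2 = 0.57, v̄ = (0.33+0.69)/2 = 0.51 → q = 11.2×0.57×0.51 = 3.256 m³/s
Panel 3-4: Δb = 4 m, d̄ = (0.76+0.44)/2 = 0.6, v̄ = (0.69+0.47)/2 = 0.58 → q = 4×0.6×0.58 = 1.392 m³/s
Panel 4-5: Δb = 6.7 m, d̄ = (0.44+0.14)/2 = 0.29, v̄ = (0.47+0.18)/2 = 0.325 → q = 6.7×0.29×0.325 = 0.6315 m³/s
Q = Σ q = 5.447 m³/s

5.45 m³/s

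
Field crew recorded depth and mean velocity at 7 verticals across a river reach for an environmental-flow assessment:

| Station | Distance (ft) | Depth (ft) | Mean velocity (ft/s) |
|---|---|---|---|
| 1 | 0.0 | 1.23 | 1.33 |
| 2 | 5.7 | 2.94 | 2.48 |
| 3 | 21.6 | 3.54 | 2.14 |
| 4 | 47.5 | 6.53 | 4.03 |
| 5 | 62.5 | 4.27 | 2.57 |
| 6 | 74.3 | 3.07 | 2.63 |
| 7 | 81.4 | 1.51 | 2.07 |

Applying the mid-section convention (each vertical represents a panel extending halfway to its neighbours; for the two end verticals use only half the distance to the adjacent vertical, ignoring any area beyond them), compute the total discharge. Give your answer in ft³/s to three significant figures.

w_1 = (5.7 − 0.0)/2 = 2.85 ft; q_1 = 1.33 × 1.23 × 2.85 = 4.662 ft³/s
w_2 = (21.6 − 0.0)/2 = 10.8 ft; q_2 = 2.48 × 2.94 × 10.8 = 78.74 ft³/s
w_3 = (47.5 − 5.7)/2 = 20.9 ft; q_3 = 2.14 × 3.54 × 20.9 = 158.3 ft³/s
w_4 = (62.5 − 21.6)/2 = 20.45 ft; q_4 = 4.03 × 6.53 × 20.45 = 538.2 ft³/s
w_5 = (74.3 − 47.5)/2 = 13.4 ft; q_5 = 2.57 × 4.27 × 13.4 = 147.1 ft³/s
w_6 = (81.4 − 62.5)/2 = 9.45 ft; q_6 = 2.63 × 3.07 × 9.45 = 76.30 ft³/s
w_7 = (81.4 − 74.3)/2 = 3.55 ft; q_7 = 2.07 × 1.51 × 3.55 = 11.10 ft³/s
Q = Σ qᵢ = 1014 ft³/s

1010 ft³/s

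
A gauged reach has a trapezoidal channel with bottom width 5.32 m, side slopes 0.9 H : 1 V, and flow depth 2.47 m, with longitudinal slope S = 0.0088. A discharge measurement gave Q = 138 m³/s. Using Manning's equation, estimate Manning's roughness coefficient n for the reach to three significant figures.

0.0170

A = (b + z·y)·y = (5.32 + 0.9×2.47)×2.47 = 18.63 m²
P = b + 2y√(1+z²) = 5.32 + 2×2.47×√(1+0.9²) = 11.97 m
R = A/P = 18.63/11.97 = 1.557 m
n = (1/Q)·A·R^(2/3)·S^(1/2) = (1/138) × 18.63 × 1.343 × 0.09381 = 0.01701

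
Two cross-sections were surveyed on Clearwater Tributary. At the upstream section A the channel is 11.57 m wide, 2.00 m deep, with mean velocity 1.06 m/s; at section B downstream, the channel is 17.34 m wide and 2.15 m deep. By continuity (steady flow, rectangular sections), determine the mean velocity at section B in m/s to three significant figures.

Q = A₁V₁ = (11.57×2.00) × 1.06 = 24.53 m³/s
A₂ = 17.34 × 2.15 = 37.28 m²
V₂ = Q/A₂ = 24.53/37.28 = 0.6579 m/s

0.658 m/s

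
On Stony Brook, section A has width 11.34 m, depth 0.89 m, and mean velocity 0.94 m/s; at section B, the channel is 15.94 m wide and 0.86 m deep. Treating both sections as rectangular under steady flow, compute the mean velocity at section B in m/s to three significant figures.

0.692 m/s

Q = A₁V₁ = (11.34×0.89) × 0.94 = 9.487 m³/s
A₂ = 15.94 × 0.86 = 13.71 m²
V₂ = Q/A₂ = 9.487/13.71 = 0.6921 m/s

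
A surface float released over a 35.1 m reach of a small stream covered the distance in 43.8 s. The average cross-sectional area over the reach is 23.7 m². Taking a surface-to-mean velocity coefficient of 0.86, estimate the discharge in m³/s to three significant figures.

16.3 m³/s

v_surface = L / t̄ = 35.1 / 43.8 = 0.8014 m/s
v_mean = 0.86 × 0.8014 = 0.6892 m/s
Q = A × v_mean = 23.7 × 0.6892 = 16.33 m³/s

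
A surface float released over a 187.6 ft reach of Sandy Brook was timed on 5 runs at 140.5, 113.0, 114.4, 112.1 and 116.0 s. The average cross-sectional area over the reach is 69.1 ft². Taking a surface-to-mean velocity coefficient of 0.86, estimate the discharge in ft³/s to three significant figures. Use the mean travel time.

t̄ = (140.5 + 113.0 + 114.4 + 112.1 + 116.0) / 5 = 119.2 s
v_surface = L / t̄ = 187.6 / 119.2 = 1.574 ft/s
v_mean = 0.86 × 1.574 = 1.353 ft/s
Q = A × v_mean = 69.1 × 1.353 = 93.53 ft³/s

93.5 ft³/s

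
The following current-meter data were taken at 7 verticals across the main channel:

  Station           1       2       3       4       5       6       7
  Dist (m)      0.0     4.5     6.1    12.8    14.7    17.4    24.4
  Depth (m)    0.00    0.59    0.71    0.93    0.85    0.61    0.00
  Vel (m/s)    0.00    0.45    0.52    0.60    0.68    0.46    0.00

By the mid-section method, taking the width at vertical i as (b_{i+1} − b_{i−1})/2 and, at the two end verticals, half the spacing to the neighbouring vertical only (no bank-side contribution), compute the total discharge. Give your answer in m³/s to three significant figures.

w_2 = (6.1 − 0.0)/2 = 3.05 m; q_2 = 0.45 × 0.59 × 3.05 = 0.8098 m³/s
w_3 = (12.8 − 4.5)/2 = 4.15 m; q_3 = 0.52 × 0.71 × 4.15 = 1.532 m³/s
w_4 = (14.7 − 6.1)/2 = 4.3 m; q_4 = 0.60 × 0.93 × 4.3 = 2.399 m³/s
w_5 = (17.4 − 12.8)/2 = 2.3 m; q_5 = 0.68 × 0.85 × 2.3 = 1.329 m³/s
w_6 = (24.4 − 14.7)/2 = 4.85 m; q_6 = 0.46 × 0.61 × 4.85 = 1.361 m³/s
Stations 1, 7 contribute zero (depth or velocity is 0).
Q = Σ qᵢ = 7.432 m³/s

7.43 m³/s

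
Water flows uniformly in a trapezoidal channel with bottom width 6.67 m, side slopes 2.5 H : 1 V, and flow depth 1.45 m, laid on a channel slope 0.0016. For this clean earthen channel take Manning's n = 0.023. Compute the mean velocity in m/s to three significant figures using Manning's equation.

1.77 m/s

A = (b + z·y)·y = (6.67 + 2.5×1.45)×1.45 = 14.93 m²
P = b + 2y√(1+z²) = 6.67 + 2×1.45×√(1+2.5²) = 14.48 m
R = A/P = 14.93/14.48 = 1.031 m
Q = (1/n)·A·R^(2/3)·S^(1/2) = (1/0.023) × 14.93 × 1.031^(2/3) × 0.0016^(1/2) = 26.50 m³/s
V = Q/A = 26.50/14.93 = 1.775 m/s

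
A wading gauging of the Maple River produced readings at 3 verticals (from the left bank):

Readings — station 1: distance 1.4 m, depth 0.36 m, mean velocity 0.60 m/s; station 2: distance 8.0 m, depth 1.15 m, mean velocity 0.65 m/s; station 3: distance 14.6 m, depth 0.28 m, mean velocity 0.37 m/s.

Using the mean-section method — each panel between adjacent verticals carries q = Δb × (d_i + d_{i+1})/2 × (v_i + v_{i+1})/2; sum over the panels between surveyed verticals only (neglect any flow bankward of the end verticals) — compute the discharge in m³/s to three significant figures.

Panel 1-2: Δb = 6.6 m, d̄ = (0.36+1.15)/2 = 0.755, v̄ = (0.60+0.65)/2 = 0.625 → q = 6.6×0.755×0.625 = 3.114 m³/s
Panel 2-3: Δb = 6.6 m, d̄ = (1.15+0.28)/2 = 0.715, v̄ = (0.65+0.37)/2 = 0.51 → q = 6.6×0.715×0.51 = 2.407 m³/s
Q = Σ q = 5.521 m³/s

5.52 m³/s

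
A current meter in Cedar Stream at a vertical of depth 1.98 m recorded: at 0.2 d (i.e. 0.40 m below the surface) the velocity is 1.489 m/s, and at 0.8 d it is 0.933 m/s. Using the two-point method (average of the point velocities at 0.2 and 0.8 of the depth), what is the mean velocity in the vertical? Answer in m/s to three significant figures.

1.21 m/s

v̄ = (1.489 + 0.933) / 2 = 1.211 m/s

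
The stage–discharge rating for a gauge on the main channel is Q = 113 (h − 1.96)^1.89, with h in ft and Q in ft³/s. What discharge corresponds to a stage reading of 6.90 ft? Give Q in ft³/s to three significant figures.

2310 ft³/s

Q = 113 × (6.90 − 1.96)^1.89 = 113 × 4.94^1.89 = 2313 ft³/s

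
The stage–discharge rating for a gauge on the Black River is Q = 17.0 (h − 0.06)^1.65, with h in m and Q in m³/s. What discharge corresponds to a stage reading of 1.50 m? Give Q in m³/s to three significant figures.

Q = 17.0 × (1.50 − 0.06)^1.65 = 17.0 × 1.44^1.65 = 31.03 m³/s

31.0 m³/s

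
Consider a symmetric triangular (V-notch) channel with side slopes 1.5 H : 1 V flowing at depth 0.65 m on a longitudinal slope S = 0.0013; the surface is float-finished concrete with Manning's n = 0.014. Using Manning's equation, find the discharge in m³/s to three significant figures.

0.683 m³/s

A = z·y² = 1.5×0.65² = 0.6338 m²
P = 2y√(1+z²) = 2×0.65×√(1+1.5²) = 2.344 m
R = A/P = 0.6338/2.344 = 0.2704 m
Q = (1/n)·A·R^(2/3)·S^(1/2) = (1/0.014) × 0.6338 × 0.2704^(2/3) × 0.0013^(1/2) = 0.6825 m³/s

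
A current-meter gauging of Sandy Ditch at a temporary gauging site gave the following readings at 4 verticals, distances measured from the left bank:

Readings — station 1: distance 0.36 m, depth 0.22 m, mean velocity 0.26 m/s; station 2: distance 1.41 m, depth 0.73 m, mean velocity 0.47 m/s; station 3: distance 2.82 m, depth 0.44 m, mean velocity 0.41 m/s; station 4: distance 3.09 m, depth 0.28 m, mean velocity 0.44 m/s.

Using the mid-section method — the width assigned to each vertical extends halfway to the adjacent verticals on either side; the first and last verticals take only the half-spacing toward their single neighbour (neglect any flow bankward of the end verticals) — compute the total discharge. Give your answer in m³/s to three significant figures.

w_1 = (1.41 − 0.36)/2 = 0.525 m; q_1 = 0.26 × 0.22 × 0.525 = 0.03003 m³/s
w_2 = (2.82 − 0.36)/2 = 1.23 m; q_2 = 0.47 × 0.73 × 1.23 = 0.4220 m³/s
w_3 = (3.09 − 1.41)/2 = 0.84 m; q_3 = 0.41 × 0.44 × 0.84 = 0.1515 m³/s
w_4 = (3.09 − 2.82)/2 = 0.135 m; q_4 = 0.44 × 0.28 × 0.135 = 0.01663 m³/s
Q = Σ qᵢ = 0.6202 m³/s

0.620 m³/s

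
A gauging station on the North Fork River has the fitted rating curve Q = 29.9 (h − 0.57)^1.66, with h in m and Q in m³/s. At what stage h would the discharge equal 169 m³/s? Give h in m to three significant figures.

3.41 m

h − h₀ = (Q/C)^(1/b) = (169/29.9)^(1/1.66) = 2.839 m
h = 0.57 + 2.839 = 3.409 m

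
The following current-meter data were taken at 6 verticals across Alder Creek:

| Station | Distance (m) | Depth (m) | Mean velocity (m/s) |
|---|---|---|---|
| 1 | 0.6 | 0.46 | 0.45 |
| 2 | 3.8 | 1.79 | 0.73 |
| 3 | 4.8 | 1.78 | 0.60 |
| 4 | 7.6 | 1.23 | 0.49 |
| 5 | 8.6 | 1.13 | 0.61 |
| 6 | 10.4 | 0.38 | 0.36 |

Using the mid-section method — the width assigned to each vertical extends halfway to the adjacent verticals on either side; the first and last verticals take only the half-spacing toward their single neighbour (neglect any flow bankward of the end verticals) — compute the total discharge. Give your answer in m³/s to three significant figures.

w_1 = (3.8 − 0.6)/2 = 1.6 m; q_1 = 0.45 × 0.46 × 1.6 = 0.3312 m³/s
w_2 = (4.8 − 0.6)/2 = 2.1 m; q_2 = 0.73 × 1.79 × 2.1 = 2.744 m³/s
w_3 = (7.6 − 3.8)/2 = 1.9 m; q_3 = 0.60 × 1.78 × 1.9 = 2.029 m³/s
w_4 = (8.6 − 4.8)/2 = 1.9 m; q_4 = 0.49 × 1.23 × 1.9 = 1.145 m³/s
w_5 = (10.4 − 7.6)/2 = 1.4 m; q_5 = 0.61 × 1.13 × 1.4 = 0.9650 m³/s
w_6 = (10.4 − 8.6)/2 = 0.9 m; q_6 = 0.36 × 0.38 × 0.9 = 0.1231 m³/s
Q = Σ qᵢ = 7.338 m³/s

7.34 m³/s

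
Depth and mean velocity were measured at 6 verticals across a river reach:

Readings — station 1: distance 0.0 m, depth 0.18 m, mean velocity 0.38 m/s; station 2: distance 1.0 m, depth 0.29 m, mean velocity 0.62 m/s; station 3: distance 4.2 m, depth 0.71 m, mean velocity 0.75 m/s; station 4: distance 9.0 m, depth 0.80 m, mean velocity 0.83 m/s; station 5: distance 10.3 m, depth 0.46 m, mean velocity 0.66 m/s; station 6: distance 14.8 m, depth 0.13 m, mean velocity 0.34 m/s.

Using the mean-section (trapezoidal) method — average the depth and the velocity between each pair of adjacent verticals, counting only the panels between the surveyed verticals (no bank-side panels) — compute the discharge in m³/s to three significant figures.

Panel 1-2: Δb = 1 m, d̄ = (0.18+0.29)/2 = 0.235, v̄ = (0.38+0.62)/2 = 0.5 → q = 1×0.235×0.5 = 0.1175 m³/s
Panel 2-3: Δb = 3.2 m, d̄ = (0.29+0.71)/2 = 0.5, v̄ = (0.62+0.75)/2 = 0.685 → q = 3.2×0.5×0.685 = 1.096 m³/s
Panel 3-4: Δb = 4.8 m, d̄ = (0.71+0.80)/2 = 0.755, v̄ = (0.75+0.83)/2 = 0.79 → q = 4.8×0.755×0.79 = 2.863 m³/s
Panel 4-5: Δb = 1.3 m, d̄ = (0.80+0.46)/2 = 0.63, v̄ = (0.83+0.66)/2 = 0.745 → q = 1.3×0.63×0.745 = 0.6102 m³/s
Panel 5-6: Δb = 4.5 m, d̄ = (0.46+0.13)/2 = 0.295, v̄ = (0.66+0.34)/2 = 0.5 → q = 4.5×0.295×0.5 = 0.6638 m³/s
Q = Σ q = 5.350 m³/s

5.35 m³/s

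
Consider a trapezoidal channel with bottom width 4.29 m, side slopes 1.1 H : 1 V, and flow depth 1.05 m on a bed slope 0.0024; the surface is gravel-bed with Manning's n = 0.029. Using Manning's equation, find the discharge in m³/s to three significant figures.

8.12 m³/s

A = (b + z·y)·y = (4.29 + 1.1×1.05)×1.05 = 5.717 m²
P = b + 2y√(1+z²) = 4.29 + 2×1.05×√(1+1.1²) = 7.412 m
R = A/P = 5.717/7.412 = 0.7714 m
Q = (1/n)·A·R^(2/3)·S^(1/2) = (1/0.029) × 5.717 × 0.7714^(2/3) × 0.0024^(1/2) = 8.123 m³/s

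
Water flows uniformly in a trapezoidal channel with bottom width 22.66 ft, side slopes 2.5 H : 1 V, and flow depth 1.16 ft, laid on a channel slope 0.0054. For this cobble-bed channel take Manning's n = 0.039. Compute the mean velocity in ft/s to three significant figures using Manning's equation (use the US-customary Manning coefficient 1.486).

A = (b + z·y)·y = (22.66 + 2.5×1.16)×1.16 = 29.65 ft²
P = b + 2y√(1+z²) = 22.66 + 2×1.16×√(1+2.5²) = 28.91 ft
R = A/P = 29.65/28.91 = 1.026 ft
Q = (1.486/n)·A·R^(2/3)·S^(1/2) = (1.486/0.039) × 29.65 × 1.026^(2/3) × 0.0054^(1/2) = 84.43 ft³/s
V = Q/A = 84.43/29.65 = 2.848 ft/s

2.85 ft/s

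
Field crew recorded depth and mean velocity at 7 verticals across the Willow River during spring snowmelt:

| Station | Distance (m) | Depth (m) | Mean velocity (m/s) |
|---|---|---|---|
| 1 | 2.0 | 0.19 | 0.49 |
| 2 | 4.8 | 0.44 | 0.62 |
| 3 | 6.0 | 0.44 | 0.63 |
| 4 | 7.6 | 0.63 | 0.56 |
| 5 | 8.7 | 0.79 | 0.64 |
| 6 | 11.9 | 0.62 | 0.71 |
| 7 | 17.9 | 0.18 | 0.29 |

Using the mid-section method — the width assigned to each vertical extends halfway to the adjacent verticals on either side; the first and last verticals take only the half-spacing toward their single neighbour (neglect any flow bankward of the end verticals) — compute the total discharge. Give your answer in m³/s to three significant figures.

4.81 m³/s

w_1 = (4.8 − 2.0)/2 = 1.4 m; q_1 = 0.49 × 0.19 × 1.4 = 0.1303 m³/s
w_2 = (6.0 − 2.0)/2 = 2 m; q_2 = 0.62 × 0.44 × 2 = 0.5456 m³/s
w_3 = (7.6 − 4.8)/2 = 1.4 m; q_3 = 0.63 × 0.44 × 1.4 = 0.3881 m³/s
w_4 = (8.7 − 6.0)/2 = 1.35 m; q_4 = 0.56 × 0.63 × 1.35 = 0.4763 m³/s
w_5 = (11.9 − 7.6)/2 = 2.15 m; q_5 = 0.64 × 0.79 × 2.15 = 1.087 m³/s
w_6 = (17.9 − 8.7)/2 = 4.6 m; q_6 = 0.71 × 0.62 × 4.6 = 2.025 m³/s
w_7 = (17.9 − 11.9)/2 = 3 m; q_7 = 0.29 × 0.18 × 3 = 0.1566 m³/s
Q = Σ qᵢ = 4.809 m³/s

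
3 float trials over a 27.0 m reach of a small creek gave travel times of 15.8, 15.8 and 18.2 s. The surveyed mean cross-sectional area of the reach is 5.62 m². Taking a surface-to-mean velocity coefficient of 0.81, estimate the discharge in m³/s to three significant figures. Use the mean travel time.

t̄ = (15.8 + 15.8 + 18.2) / 3 = 16.6 s
v_surface = L / t̄ = 27.0 / 16.6 = 1.627 m/s
v_mean = 0.81 × 1.627 = 1.317 m/s
Q = A × v_mean = 5.62 × 1.317 = 7.404 m³/s

7.40 m³/s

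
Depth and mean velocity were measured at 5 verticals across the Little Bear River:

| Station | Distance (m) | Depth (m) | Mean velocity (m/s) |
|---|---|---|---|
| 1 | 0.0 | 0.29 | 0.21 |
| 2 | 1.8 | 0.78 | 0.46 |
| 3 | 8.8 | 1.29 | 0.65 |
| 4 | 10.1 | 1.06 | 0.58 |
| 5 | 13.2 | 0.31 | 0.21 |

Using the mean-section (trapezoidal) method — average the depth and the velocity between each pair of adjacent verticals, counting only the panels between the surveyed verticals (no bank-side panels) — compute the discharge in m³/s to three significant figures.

6.12 m³/s

Panel 1-2: Δb = 1.8 m, d̄ = (0.29+0.78)/2 = 0.535, v̄ = (0.21+0.46)/2 = 0.335 → q = 1.8×0.535×0.335 = 0.3226 m³/s
Panel 2-3: Δb = 7 m, d̄ = (0.78+1.29)/2 = 1.035, v̄ = (0.46+0.65)/2 = 0.555 → q = 7×1.035×0.555 = 4.021 m³/s
Panel 3-4: Δb = 1.3 m, d̄ = (1.29+1.06)/2 = 1.175, v̄ = (0.65+0.58)/2 = 0.615 → q = 1.3×1.175×0.615 = 0.9394 m³/s
Panel 4-5: Δb = 3.1 m, d̄ = (1.06+0.31)/2 = 0.685, v̄ = (0.58+0.21)/2 = 0.395 → q = 3.1×0.685×0.395 = 0.8388 m³/s
Q = Σ q = 6.122 m³/s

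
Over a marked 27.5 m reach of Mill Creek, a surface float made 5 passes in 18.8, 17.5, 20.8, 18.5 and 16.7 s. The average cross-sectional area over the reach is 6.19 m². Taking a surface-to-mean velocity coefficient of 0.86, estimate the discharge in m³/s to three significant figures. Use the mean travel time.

t̄ = (18.8 + 17.5 + 20.8 + 18.5 + 16.7) / 5 = 18.46 s
v_surface = L / t̄ = 27.5 / 18.46 = 1.490 m/s
v_mean = 0.86 × 1.490 = 1.281 m/s
Q = A × v_mean = 6.19 × 1.281 = 7.930 m³/s

7.93 m³/s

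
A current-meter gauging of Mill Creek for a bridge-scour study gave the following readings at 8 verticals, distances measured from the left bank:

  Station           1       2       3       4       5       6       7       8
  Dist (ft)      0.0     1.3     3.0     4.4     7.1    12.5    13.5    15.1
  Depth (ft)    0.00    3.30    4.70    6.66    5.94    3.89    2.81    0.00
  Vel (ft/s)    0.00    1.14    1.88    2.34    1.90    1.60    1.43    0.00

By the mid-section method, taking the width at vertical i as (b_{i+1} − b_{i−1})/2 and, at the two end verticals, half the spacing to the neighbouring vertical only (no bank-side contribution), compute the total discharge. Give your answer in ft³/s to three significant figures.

w_2 = (3.0 − 0.0)/2 = 1.5 ft; q_2 = 1.14 × 3.30 × 1.5 = 5.643 ft³/s
w_3 = (4.4 − 1.3)/2 = 1.55 ft; q_3 = 1.88 × 4.70 × 1.55 = 13.70 ft³/s
w_4 = (7.1 − 3.0)/2 = 2.05 ft; q_4 = 2.34 × 6.66 × 2.05 = 31.95 ft³/s
w_5 = (12.5 − 4.4)/2 = 4.05 ft; q_5 = 1.90 × 5.94 × 4.05 = 45.71 ft³/s
w_6 = (13.5 − 7.1)/2 = 3.2 ft; q_6 = 1.60 × 3.89 × 3.2 = 19.92 ft³/s
w_7 = (15.1 − 12.5)/2 = 1.3 ft; q_7 = 1.43 × 2.81 × 1.3 = 5.224 ft³/s
Stations 1, 8 contribute zero (depth or velocity is 0).
Q = Σ qᵢ = 122.1 ft³/s

122 ft³/s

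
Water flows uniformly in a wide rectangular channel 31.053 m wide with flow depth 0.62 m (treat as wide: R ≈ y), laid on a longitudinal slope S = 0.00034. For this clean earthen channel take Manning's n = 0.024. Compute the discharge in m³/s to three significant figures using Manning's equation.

10.8 m³/s

A = b·y = 31.053 × 0.62 = 19.25 m²
Wide channel: R ≈ y = 0.62 m
Q = (1/n)·A·R^(2/3)·S^(1/2) = (1/0.024) × 19.25 × 0.6200^(2/3) × 0.00034^(1/2) = 10.76 m³/s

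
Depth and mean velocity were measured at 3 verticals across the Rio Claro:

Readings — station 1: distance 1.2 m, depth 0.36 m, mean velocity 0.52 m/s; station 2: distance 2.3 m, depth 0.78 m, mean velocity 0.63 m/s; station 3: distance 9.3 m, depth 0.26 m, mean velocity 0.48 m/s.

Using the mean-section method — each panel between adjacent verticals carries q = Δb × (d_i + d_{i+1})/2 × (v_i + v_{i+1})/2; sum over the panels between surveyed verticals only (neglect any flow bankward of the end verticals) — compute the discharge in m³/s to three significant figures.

2.38 m³/s

Panel 1-2: Δb = 1.1 m, d̄ = (0.36+0.78)/2 = 0.57, v̄ = (0.52+0.63)/2 = 0.575 → q = 1.1×0.57×0.575 = 0.3605 m³/s
Panel 2-3: Δb = 7 m, d̄ = (0.78+0.26)/2 = 0.52, v̄ = (0.63+0.48)/2 = 0.555 → q = 7×0.52×0.555 = 2.020 m³/s
Q = Σ q = 2.381 m³/s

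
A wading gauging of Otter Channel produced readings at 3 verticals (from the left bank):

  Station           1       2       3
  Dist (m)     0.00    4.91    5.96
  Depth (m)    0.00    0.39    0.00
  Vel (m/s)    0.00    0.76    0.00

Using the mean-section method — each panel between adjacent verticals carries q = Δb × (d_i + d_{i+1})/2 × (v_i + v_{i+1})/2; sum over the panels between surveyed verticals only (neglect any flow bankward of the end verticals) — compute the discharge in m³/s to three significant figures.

Panel 1-2: Δb = 4.91 m, d̄ = (0.00+0.39)/2 = 0.195, v̄ = (0.00+0.76)/2 = 0.38 → q = 4.91×0.195×0.38 = 0.3638 m³/s
Panel 2-3: Δb = 1.05 m, d̄ = (0.39+0.00)/2 = 0.195, v̄ = (0.76+0.00)/2 = 0.38 → q = 1.05×0.195×0.38 = 0.07781 m³/s
Q = Σ q = 0.4416 m³/s

0.442 m³/s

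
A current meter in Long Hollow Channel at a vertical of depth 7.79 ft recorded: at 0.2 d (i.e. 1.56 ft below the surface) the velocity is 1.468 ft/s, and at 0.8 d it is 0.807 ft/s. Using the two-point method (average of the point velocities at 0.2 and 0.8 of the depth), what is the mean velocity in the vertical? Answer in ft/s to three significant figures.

1.14 ft/s

v̄ = (1.468 + 0.807) / 2 = 1.138 ft/s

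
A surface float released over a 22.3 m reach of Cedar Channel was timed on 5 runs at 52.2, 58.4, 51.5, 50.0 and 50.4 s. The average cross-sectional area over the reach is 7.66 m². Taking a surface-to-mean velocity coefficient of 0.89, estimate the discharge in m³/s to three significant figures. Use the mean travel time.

t̄ = (52.2 + 58.4 + 51.5 + 50.0 + 50.4) / 5 = 52.5 s
v_surface = L / t̄ = 22.3 / 52.5 = 0.4248 m/s
v_mean = 0.89 × 0.4248 = 0.3780 m/s
Q = A × v_mean = 7.66 × 0.3780 = 2.896 m³/s

2.90 m³/s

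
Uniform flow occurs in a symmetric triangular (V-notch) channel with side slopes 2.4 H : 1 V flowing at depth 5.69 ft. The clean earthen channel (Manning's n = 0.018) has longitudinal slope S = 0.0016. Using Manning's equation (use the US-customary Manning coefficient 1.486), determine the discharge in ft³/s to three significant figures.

488 ft³/s

A = z·y² = 2.4×5.69² = 77.70 ft²
P = 2y√(1+z²) = 2×5.69×√(1+2.4²) = 29.59 ft
R = A/P = 77.70/29.59 = 2.626 ft
Q = (1.486/n)·A·R^(2/3)·S^(1/2) = (1.486/0.018) × 77.70 × 2.626^(2/3) × 0.0016^(1/2) = 488.4 ft³/s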